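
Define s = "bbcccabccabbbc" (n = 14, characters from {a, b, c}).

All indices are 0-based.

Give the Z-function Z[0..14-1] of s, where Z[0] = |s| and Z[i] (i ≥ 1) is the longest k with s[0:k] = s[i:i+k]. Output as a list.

Z[0]=14
i=1: outside box; Z[1]=1 scan→box=[1,2)
i=2: outside box; Z[2]=0
i=3: outside box; Z[3]=0
i=4: outside box; Z[4]=0
i=5: outside box; Z[5]=0
i=6: outside box; Z[6]=1 scan→box=[6,7)
i=7: outside box; Z[7]=0
i=8: outside box; Z[8]=0
i=9: outside box; Z[9]=0
i=10: outside box; Z[10]=2 scan→box=[10,12)
i=11: min(r-i=1, Z[1]=1)=1; Z[11]=3 scan→box=[11,14)
i=12: min(r-i=2, Z[1]=1)=1; Z[12]=1
i=13: min(r-i=1, Z[2]=0)=0; Z[13]=0

[14, 1, 0, 0, 0, 0, 1, 0, 0, 0, 2, 3, 1, 0]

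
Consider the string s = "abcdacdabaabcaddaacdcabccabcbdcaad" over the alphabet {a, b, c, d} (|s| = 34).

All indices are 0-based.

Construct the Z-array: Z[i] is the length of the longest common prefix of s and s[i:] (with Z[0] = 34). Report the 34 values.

[34, 0, 0, 0, 1, 0, 0, 2, 0, 1, 3, 0, 0, 1, 0, 0, 1, 1, 0, 0, 0, 3, 0, 0, 0, 3, 0, 0, 0, 0, 0, 1, 1, 0]

Z[0]=34
i=1: outside box; Z[1]=0
i=2: outside box; Z[2]=0
i=3: outside box; Z[3]=0
i=4: outside box; Z[4]=1 extend→box=[4,5)
i=5: outside box; Z[5]=0
i=6: outside box; Z[6]=0
i=7: outside box; Z[7]=2 extend→box=[7,9)
i=8: min(r-i=1, Z[1]=0)=0; Z[8]=0
i=9: outside box; Z[9]=1 extend→box=[9,10)
i=10: outside box; Z[10]=3 extend→box=[10,13)
i=11: min(r-i=2, Z[1]=0)=0; Z[11]=0
i=12: min(r-i=1, Z[2]=0)=0; Z[12]=0
i=13: outside box; Z[13]=1 extend→box=[13,14)
i=14: outside box; Z[14]=0
i=15: outside box; Z[15]=0
i=16: outside box; Z[16]=1 extend→box=[16,17)
i=17: outside box; Z[17]=1 extend→box=[17,18)
i=18: outside box; Z[18]=0
i=19: outside box; Z[19]=0
i=20: outside box; Z[20]=0
i=21: outside box; Z[21]=3 extend→box=[21,24)
i=22: min(r-i=2, Z[1]=0)=0; Z[22]=0
i=23: min(r-i=1, Z[2]=0)=0; Z[23]=0
i=24: outside box; Z[24]=0
i=25: outside box; Z[25]=3 extend→box=[25,28)
i=26: min(r-i=2, Z[1]=0)=0; Z[26]=0
i=27: min(r-i=1, Z[2]=0)=0; Z[27]=0
i=28: outside box; Z[28]=0
i=29: outside box; Z[29]=0
i=30: outside box; Z[30]=0
i=31: outside box; Z[31]=1 extend→box=[31,32)
i=32: outside box; Z[32]=1 extend→box=[32,33)
i=33: outside box; Z[33]=0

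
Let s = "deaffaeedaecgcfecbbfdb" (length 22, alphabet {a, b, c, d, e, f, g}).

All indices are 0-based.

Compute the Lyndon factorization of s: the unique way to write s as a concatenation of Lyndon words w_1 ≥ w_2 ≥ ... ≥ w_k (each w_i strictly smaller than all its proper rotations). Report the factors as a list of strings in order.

["de", "aff", "aeed", "aecgcfecbbfdb"]

emit factor 1: 'de' (i=0, period=2)
emit factor 2: 'aff' (i=2, period=3)
emit factor 3: 'aeed' (i=5, period=4)
emit factor 4: 'aecgcfecbbfdb' (i=9, period=13)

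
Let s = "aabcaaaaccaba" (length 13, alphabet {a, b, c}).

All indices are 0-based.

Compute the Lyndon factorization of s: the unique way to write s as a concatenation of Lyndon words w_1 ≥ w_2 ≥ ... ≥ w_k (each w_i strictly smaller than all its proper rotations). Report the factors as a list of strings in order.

["aabc", "aaaaccab", "a"]

emit factor 1: 'aabc' (i=0, period=4)
emit factor 2: 'aaaaccab' (i=4, period=8)
emit factor 3: 'a' (i=12, period=1)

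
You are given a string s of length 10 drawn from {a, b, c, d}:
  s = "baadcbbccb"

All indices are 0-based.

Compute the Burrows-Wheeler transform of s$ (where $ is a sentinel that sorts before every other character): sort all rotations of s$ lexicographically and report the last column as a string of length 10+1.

rank  rotation     last
    0  $baadcbbccb  b
    1  aadcbbccb$b  b
    2  adcbbccb$ba  a
    3  b$baadcbbcc  c
    4  baadcbbccb$  $
    5  bbccb$baadc  c
    6  bccb$baadcb  b
    7  cb$baadcbbc  c
    8  cbbccb$baad  d
    9  ccb$baadcbb  b
   10  dcbbccb$baa  a

bbac$cbcdba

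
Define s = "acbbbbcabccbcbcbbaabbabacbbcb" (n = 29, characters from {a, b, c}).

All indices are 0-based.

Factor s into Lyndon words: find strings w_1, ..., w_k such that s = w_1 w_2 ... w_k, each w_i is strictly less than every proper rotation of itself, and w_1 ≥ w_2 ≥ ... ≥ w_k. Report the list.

["acbbbbc", "abccbcbcbb", "aabbabacbbcb"]

emit factor 1: 'acbbbbc' (i=0, period=7)
emit factor 2: 'abccbcbcbb' (i=7, period=10)
emit factor 3: 'aabbabacbbcb' (i=17, period=12)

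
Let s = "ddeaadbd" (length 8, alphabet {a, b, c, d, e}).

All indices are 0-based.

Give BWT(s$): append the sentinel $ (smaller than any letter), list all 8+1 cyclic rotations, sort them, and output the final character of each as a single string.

deadba$dd

rank  rotation   last
    0  $ddeaadbd  d
    1  aadbd$dde  e
    2  adbd$ddea  a
    3  bd$ddeaad  d
    4  d$ddeaadb  b
    5  dbd$ddeaa  a
    6  ddeaadbd$  $
    7  deaadbd$d  d
    8  eaadbd$dd  d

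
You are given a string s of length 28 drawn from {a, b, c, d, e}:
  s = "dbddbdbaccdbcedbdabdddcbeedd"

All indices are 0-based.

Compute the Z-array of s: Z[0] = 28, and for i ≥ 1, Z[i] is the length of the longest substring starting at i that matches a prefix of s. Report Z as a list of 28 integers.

[28, 0, 1, 3, 0, 2, 0, 0, 0, 0, 2, 0, 0, 0, 3, 0, 1, 0, 0, 1, 1, 1, 0, 0, 0, 0, 1, 1]

Z[0]=28
i=1: i≥r, start 0; Z[1]=0
i=2: i≥r, start 0; Z[2]=1 grow→box=[2,3)
i=3: i≥r, start 0; Z[3]=3 grow→box=[3,6)
i=4: min(r-i=2, Z[1]=0)=0; Z[4]=0
i=5: min(r-i=1, Z[2]=1)=1; Z[5]=2 grow→box=[5,7)
i=6: min(r-i=1, Z[1]=0)=0; Z[6]=0
i=7: i≥r, start 0; Z[7]=0
i=8: i≥r, start 0; Z[8]=0
i=9: i≥r, start 0; Z[9]=0
i=10: i≥r, start 0; Z[10]=2 grow→box=[10,12)
i=11: min(r-i=1, Z[1]=0)=0; Z[11]=0
i=12: i≥r, start 0; Z[12]=0
i=13: i≥r, start 0; Z[13]=0
i=14: i≥r, start 0; Z[14]=3 grow→box=[14,17)
i=15: min(r-i=2, Z[1]=0)=0; Z[15]=0
i=16: min(r-i=1, Z[2]=1)=1; Z[16]=1
i=17: i≥r, start 0; Z[17]=0
i=18: i≥r, start 0; Z[18]=0
i=19: i≥r, start 0; Z[19]=1 grow→box=[19,20)
i=20: i≥r, start 0; Z[20]=1 grow→box=[20,21)
i=21: i≥r, start 0; Z[21]=1 grow→box=[21,22)
i=22: i≥r, start 0; Z[22]=0
i=23: i≥r, start 0; Z[23]=0
i=24: i≥r, start 0; Z[24]=0
i=25: i≥r, start 0; Z[25]=0
i=26: i≥r, start 0; Z[26]=1 grow→box=[26,27)
i=27: i≥r, start 0; Z[27]=1 grow→box=[27,28)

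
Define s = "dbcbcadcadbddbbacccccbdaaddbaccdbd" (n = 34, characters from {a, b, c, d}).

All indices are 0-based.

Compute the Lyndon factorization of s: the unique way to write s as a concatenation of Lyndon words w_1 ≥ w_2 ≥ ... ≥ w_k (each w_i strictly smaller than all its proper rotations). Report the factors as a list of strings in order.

["d", "bc", "bc", "adc", "adbddbb", "acccccbd", "aaddbaccdbd"]

emit factor 1: 'd' (i=0, period=1)
emit factor 2: 'bc' (i=1, period=2)
emit factor 3: 'bc' (i=3, period=2)
emit factor 4: 'adc' (i=5, period=3)
emit factor 5: 'adbddbb' (i=8, period=7)
emit factor 6: 'acccccbd' (i=15, period=8)
emit factor 7: 'aaddbaccdbd' (i=23, period=11)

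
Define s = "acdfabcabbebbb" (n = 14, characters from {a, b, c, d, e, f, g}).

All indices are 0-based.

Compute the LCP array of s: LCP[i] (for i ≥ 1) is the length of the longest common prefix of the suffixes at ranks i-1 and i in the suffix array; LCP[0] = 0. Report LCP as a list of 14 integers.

[0, 2, 1, 0, 1, 2, 2, 1, 1, 0, 1, 0, 0, 0]

sorted suffixes:
  #0 SA[0]=7  'abbebbb'
  #1 SA[1]=4  'abcabbebbb'
  #2 SA[2]=0  'acdfabcabbebbb'
  #3 SA[3]=13  'b'
  #4 SA[4]=12  'bb'
  #5 SA[5]=11  'bbb'
  #6 SA[6]=8  'bbebbb'
  #7 SA[7]=5  'bcabbebbb'
  #8 SA[8]=9  'bebbb'
  #9 SA[9]=6  'cabbebbb'
  #10 SA[10]=1  'cdfabcabbebbb'
  #11 SA[11]=2  'dfabcabbebbb'
  #12 SA[12]=10  'ebbb'
  #13 SA[13]=3  'fabcabbebbb'

SA = [7, 4, 0, 13, 12, 11, 8, 5, 9, 6, 1, 2, 10, 3]
rank  pair      lcp
   1  s[7:],s[4:]  2  'ab'
   2  s[4:],s[0:]  1  'a'
   3  s[0:],s[13:]  0  ''
   4  s[13:],s[12:]  1  'b'
   5  s[12:],s[11:]  2  'bb'
   6  s[11:],s[8:]  2  'bb'
   7  s[8:],s[5:]  1  'b'
   8  s[5:],s[9:]  1  'b'
   9  s[9:],s[6:]  0  ''
  10  s[6:],s[1:]  1  'c'
  11  s[1:],s[2:]  0  ''
  12  s[2:],s[10:]  0  ''
  13  s[10:],s[3:]  0  ''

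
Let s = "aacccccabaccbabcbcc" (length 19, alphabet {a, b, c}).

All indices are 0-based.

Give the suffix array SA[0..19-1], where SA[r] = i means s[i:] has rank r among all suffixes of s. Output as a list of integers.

rank→(start, suffix):
  0 → (0, 'aacccccabaccbabcbcc')
  1 → (7, 'abaccbabcbcc')
  2 → (13, 'abcbcc')
  3 → (9, 'accbabcbcc')
  4 → (1, 'acccccabaccbabcbcc')
  5 → (12, 'babcbcc')
  6 → (8, 'baccbabcbcc')
  7 → (14, 'bcbcc')
  8 → (16, 'bcc')
  9 → (18, 'c')
  10 → (6, 'cabaccbabcbcc')
  11 → (11, 'cbabcbcc')
  12 → (15, 'cbcc')
  13 → (17, 'cc')
  14 → (5, 'ccabaccbabcbcc')
  15 → (10, 'ccbabcbcc')
  16 → (4, 'cccabaccbabcbcc')
  17 → (3, 'ccccabaccbabcbcc')
  18 → (2, 'cccccabaccbabcbcc')

[0, 7, 13, 9, 1, 12, 8, 14, 16, 18, 6, 11, 15, 17, 5, 10, 4, 3, 2]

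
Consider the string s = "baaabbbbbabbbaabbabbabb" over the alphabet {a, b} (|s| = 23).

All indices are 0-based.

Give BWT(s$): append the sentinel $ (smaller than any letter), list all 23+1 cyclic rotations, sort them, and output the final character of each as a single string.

rank  rotation                  last
    0  $baaabbbbbabbbaabbabbabb  b
    1  aaabbbbbabbbaabbabbabb$b  b
    2  aabbabbabb$baaabbbbbabbb  b
    3  aabbbbbabbbaabbabbabb$ba  a
    4  abb$baaabbbbbabbbaabbabb  b
    5  abbabb$baaabbbbbabbbaabb  b
    6  abbabbabb$baaabbbbbabbba  a
    7  abbbaabbabbabb$baaabbbbb  b
    8  abbbbbabbbaabbabbabb$baa  a
    9  b$baaabbbbbabbbaabbabbab  b
   10  baaabbbbbabbbaabbabbabb$  $
   11  baabbabbabb$baaabbbbbabb  b
   12  babb$baaabbbbbabbbaabbab  b
   13  babbabb$baaabbbbbabbbaab  b
   14  babbbaabbabbabb$baaabbbb  b
   15  bb$baaabbbbbabbbaabbabba  a
   16  bbaabbabbabb$baaabbbbbab  b
   17  bbabb$baaabbbbbabbbaabba  a
   18  bbabbabb$baaabbbbbabbbaa  a
   19  bbabbbaabbabbabb$baaabbb  b
   20  bbbaabbabbabb$baaabbbbba  a
   21  bbbabbbaabbabbabb$baaabb  b
   22  bbbbabbbaabbabbabb$baaab  b
   23  bbbbbabbbaabbabbabb$baaa  a

bbbabbabab$bbbbabaababba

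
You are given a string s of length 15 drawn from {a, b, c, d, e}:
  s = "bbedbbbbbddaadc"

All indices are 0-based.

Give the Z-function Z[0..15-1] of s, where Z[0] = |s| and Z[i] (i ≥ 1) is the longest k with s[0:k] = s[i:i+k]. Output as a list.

[15, 1, 0, 0, 2, 2, 2, 2, 1, 0, 0, 0, 0, 0, 0]

Z[0]=15
i=1: fresh scan; Z[1]=1 scan→box=[1,2)
i=2: fresh scan; Z[2]=0
i=3: fresh scan; Z[3]=0
i=4: fresh scan; Z[4]=2 scan→box=[4,6)
i=5: min(r-i=1, Z[1]=1)=1; Z[5]=2 scan→box=[5,7)
i=6: min(r-i=1, Z[1]=1)=1; Z[6]=2 scan→box=[6,8)
i=7: min(r-i=1, Z[1]=1)=1; Z[7]=2 scan→box=[7,9)
i=8: min(r-i=1, Z[1]=1)=1; Z[8]=1
i=9: fresh scan; Z[9]=0
i=10: fresh scan; Z[10]=0
i=11: fresh scan; Z[11]=0
i=12: fresh scan; Z[12]=0
i=13: fresh scan; Z[13]=0
i=14: fresh scan; Z[14]=0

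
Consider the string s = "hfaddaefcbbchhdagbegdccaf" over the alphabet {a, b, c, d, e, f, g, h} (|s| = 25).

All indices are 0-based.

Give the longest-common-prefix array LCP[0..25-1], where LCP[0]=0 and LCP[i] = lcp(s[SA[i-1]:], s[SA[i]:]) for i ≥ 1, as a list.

rank→(start, suffix):
  0 → (2, 'addaefcbbchhdagbegdccaf')
  1 → (5, 'aefcbbchhdagbegdccaf')
  2 → (23, 'af')
  3 → (15, 'agbegdccaf')
  4 → (9, 'bbchhdagbegdccaf')
  5 → (10, 'bchhdagbegdccaf')
  6 → (17, 'begdccaf')
  7 → (22, 'caf')
  8 → (8, 'cbbchhdagbegdccaf')
  9 → (21, 'ccaf')
  10 → (11, 'chhdagbegdccaf')
  11 → (4, 'daefcbbchhdagbegdccaf')
  12 → (14, 'dagbegdccaf')
  13 → (20, 'dccaf')
  14 → (3, 'ddaefcbbchhdagbegdccaf')
  15 → (6, 'efcbbchhdagbegdccaf')
  16 → (18, 'egdccaf')
  17 → (24, 'f')
  18 → (1, 'faddaefcbbchhdagbegdccaf')
  19 → (7, 'fcbbchhdagbegdccaf')
  20 → (16, 'gbegdccaf')
  21 → (19, 'gdccaf')
  22 → (13, 'hdagbegdccaf')
  23 → (0, 'hfaddaefcbbchhdagbegdccaf')
  24 → (12, 'hhdagbegdccaf')

SA = [2, 5, 23, 15, 9, 10, 17, 22, 8, 21, 11, 4, 14, 20, 3, 6, 18, 24, 1, 7, 16, 19, 13, 0, 12]
[i] adj suffixes → lcp
  [1] 2/5 → 1 ('a')
  [2] 5/23 → 1 ('a')
  [3] 23/15 → 1 ('a')
  [4] 15/9 → 0 ('')
  [5] 9/10 → 1 ('b')
  [6] 10/17 → 1 ('b')
  [7] 17/22 → 0 ('')
  [8] 22/8 → 1 ('c')
  [9] 8/21 → 1 ('c')
  [10] 21/11 → 1 ('c')
  [11] 11/4 → 0 ('')
  [12] 4/14 → 2 ('da')
  [13] 14/20 → 1 ('d')
  [14] 20/3 → 1 ('d')
  [15] 3/6 → 0 ('')
  [16] 6/18 → 1 ('e')
  [17] 18/24 → 0 ('')
  [18] 24/1 → 1 ('f')
  [19] 1/7 → 1 ('f')
  [20] 7/16 → 0 ('')
  [21] 16/19 → 1 ('g')
  [22] 19/13 → 0 ('')
  [23] 13/0 → 1 ('h')
  [24] 0/12 → 1 ('h')

[0, 1, 1, 1, 0, 1, 1, 0, 1, 1, 1, 0, 2, 1, 1, 0, 1, 0, 1, 1, 0, 1, 0, 1, 1]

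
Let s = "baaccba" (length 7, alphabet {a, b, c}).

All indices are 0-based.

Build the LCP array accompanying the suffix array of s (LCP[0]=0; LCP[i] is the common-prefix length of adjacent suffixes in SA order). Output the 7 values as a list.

[0, 1, 1, 0, 2, 0, 1]

sorted suffixes:
  #0 SA[0]=6  'a'
  #1 SA[1]=1  'aaccba'
  #2 SA[2]=2  'accba'
  #3 SA[3]=5  'ba'
  #4 SA[4]=0  'baaccba'
  #5 SA[5]=4  'cba'
  #6 SA[6]=3  'ccba'

SA = [6, 1, 2, 5, 0, 4, 3]
i: (SA[i-1],SA[i]) lcp shared
  1: (6,1) 1 'a'
  2: (1,2) 1 'a'
  3: (2,5) 0 ''
  4: (5,0) 2 'ba'
  5: (0,4) 0 ''
  6: (4,3) 1 'c'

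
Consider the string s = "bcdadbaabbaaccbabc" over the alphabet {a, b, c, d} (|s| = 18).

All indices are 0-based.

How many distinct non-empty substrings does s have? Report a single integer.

sorted suffixes:
  #0 SA[0]=6  'aabbaaccbabc'
  #1 SA[1]=10  'aaccbabc'
  #2 SA[2]=7  'abbaaccbabc'
  #3 SA[3]=15  'abc'
  #4 SA[4]=11  'accbabc'
  #5 SA[5]=3  'adbaabbaaccbabc'
  #6 SA[6]=5  'baabbaaccbabc'
  #7 SA[7]=9  'baaccbabc'
  #8 SA[8]=14  'babc'
  #9 SA[9]=8  'bbaaccbabc'
  #10 SA[10]=16  'bc'
  #11 SA[11]=0  'bcdadbaabbaaccbabc'
  #12 SA[12]=17  'c'
  #13 SA[13]=13  'cbabc'
  #14 SA[14]=12  'ccbabc'
  #15 SA[15]=1  'cdadbaabbaaccbabc'
  #16 SA[16]=2  'dadbaabbaaccbabc'
  #17 SA[17]=4  'dbaabbaaccbabc'

SA = [6, 10, 7, 15, 11, 3, 5, 9, 14, 8, 16, 0, 17, 13, 12, 1, 2, 4]
[i] adj suffixes → lcp
  [1] 6/10 → 2 ('aa')
  [2] 10/7 → 1 ('a')
  [3] 7/15 → 2 ('ab')
  [4] 15/11 → 1 ('a')
  [5] 11/3 → 1 ('a')
  [6] 3/5 → 0 ('')
  [7] 5/9 → 3 ('baa')
  [8] 9/14 → 2 ('ba')
  [9] 14/8 → 1 ('b')
  [10] 8/16 → 1 ('b')
  [11] 16/0 → 2 ('bc')
  [12] 0/17 → 0 ('')
  [13] 17/13 → 1 ('c')
  [14] 13/12 → 1 ('c')
  [15] 12/1 → 1 ('c')
  [16] 1/2 → 0 ('')
  [17] 2/4 → 1 ('d')

n(n+1)/2 = 18·19/2 = 171
Σ LCP = 0 + 2 + 1 + 2 + 1 + 1 + 0 + 3 + 2 + 1 + 1 + 2 + 0 + 1 + 1 + 1 + 0 + 1 = 20
distinct = 171 − 20 = 151

151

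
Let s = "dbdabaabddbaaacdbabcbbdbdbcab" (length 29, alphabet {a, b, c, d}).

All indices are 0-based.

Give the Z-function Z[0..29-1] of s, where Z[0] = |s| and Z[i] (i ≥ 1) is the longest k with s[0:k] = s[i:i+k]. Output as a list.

[29, 0, 1, 0, 0, 0, 0, 0, 1, 2, 0, 0, 0, 0, 0, 2, 0, 0, 0, 0, 0, 0, 3, 0, 2, 0, 0, 0, 0]

Z[0]=29
i=1: outside box; Z[1]=0
i=2: outside box; Z[2]=1 extend→box=[2,3)
i=3: outside box; Z[3]=0
i=4: outside box; Z[4]=0
i=5: outside box; Z[5]=0
i=6: outside box; Z[6]=0
i=7: outside box; Z[7]=0
i=8: outside box; Z[8]=1 extend→box=[8,9)
i=9: outside box; Z[9]=2 extend→box=[9,11)
i=10: min(r-i=1, Z[1]=0)=0; Z[10]=0
i=11: outside box; Z[11]=0
i=12: outside box; Z[12]=0
i=13: outside box; Z[13]=0
i=14: outside box; Z[14]=0
i=15: outside box; Z[15]=2 extend→box=[15,17)
i=16: min(r-i=1, Z[1]=0)=0; Z[16]=0
i=17: outside box; Z[17]=0
i=18: outside box; Z[18]=0
i=19: outside box; Z[19]=0
i=20: outside box; Z[20]=0
i=21: outside box; Z[21]=0
i=22: outside box; Z[22]=3 extend→box=[22,25)
i=23: min(r-i=2, Z[1]=0)=0; Z[23]=0
i=24: min(r-i=1, Z[2]=1)=1; Z[24]=2 extend→box=[24,26)
i=25: min(r-i=1, Z[1]=0)=0; Z[25]=0
i=26: outside box; Z[26]=0
i=27: outside box; Z[27]=0
i=28: outside box; Z[28]=0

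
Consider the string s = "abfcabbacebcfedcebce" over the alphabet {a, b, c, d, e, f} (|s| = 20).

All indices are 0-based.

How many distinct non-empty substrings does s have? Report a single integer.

188

rank→(start, suffix):
  0 → (4, 'abbacebcfedcebce')
  1 → (0, 'abfcabbacebcfedcebce')
  2 → (7, 'acebcfedcebce')
  3 → (6, 'bacebcfedcebce')
  4 → (5, 'bbacebcfedcebce')
  5 → (17, 'bce')
  6 → (10, 'bcfedcebce')
  7 → (1, 'bfcabbacebcfedcebce')
  8 → (3, 'cabbacebcfedcebce')
  9 → (18, 'ce')
  10 → (15, 'cebce')
  11 → (8, 'cebcfedcebce')
  12 → (11, 'cfedcebce')
  13 → (14, 'dcebce')
  14 → (19, 'e')
  15 → (16, 'ebce')
  16 → (9, 'ebcfedcebce')
  17 → (13, 'edcebce')
  18 → (2, 'fcabbacebcfedcebce')
  19 → (12, 'fedcebce')

SA = [4, 0, 7, 6, 5, 17, 10, 1, 3, 18, 15, 8, 11, 14, 19, 16, 9, 13, 2, 12]
[i] adj suffixes → lcp
  [1] 4/0 → 2 ('ab')
  [2] 0/7 → 1 ('a')
  [3] 7/6 → 0 ('')
  [4] 6/5 → 1 ('b')
  [5] 5/17 → 1 ('b')
  [6] 17/10 → 2 ('bc')
  [7] 10/1 → 1 ('b')
  [8] 1/3 → 0 ('')
  [9] 3/18 → 1 ('c')
  [10] 18/15 → 2 ('ce')
  [11] 15/8 → 4 ('cebc')
  [12] 8/11 → 1 ('c')
  [13] 11/14 → 0 ('')
  [14] 14/19 → 0 ('')
  [15] 19/16 → 1 ('e')
  [16] 16/9 → 3 ('ebc')
  [17] 9/13 → 1 ('e')
  [18] 13/2 → 0 ('')
  [19] 2/12 → 1 ('f')

n(n+1)/2 = 20·21/2 = 210
Σ LCP = 0 + 2 + 1 + 0 + 1 + 1 + 2 + 1 + 0 + 1 + 2 + 4 + 1 + 0 + 0 + 1 + 3 + 1 + 0 + 1 = 22
distinct = 210 − 22 = 188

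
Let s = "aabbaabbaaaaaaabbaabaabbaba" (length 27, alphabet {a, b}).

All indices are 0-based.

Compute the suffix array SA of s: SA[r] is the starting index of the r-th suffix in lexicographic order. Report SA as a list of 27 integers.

rank→(start, suffix):
  0 → (26, 'a')
  1 → (8, 'aaaaaaabbaabaabbaba')
  2 → (9, 'aaaaaabbaabaabbaba')
  3 → (10, 'aaaaabbaabaabbaba')
  4 → (11, 'aaaabbaabaabbaba')
  5 → (12, 'aaabbaabaabbaba')
  6 → (17, 'aabaabbaba')
  7 → (4, 'aabbaaaaaaabbaabaabbaba')
  8 → (13, 'aabbaabaabbaba')
  9 → (0, 'aabbaabbaaaaaaabbaabaabbaba')
  10 → (20, 'aabbaba')
  11 → (24, 'aba')
  12 → (18, 'abaabbaba')
  13 → (5, 'abbaaaaaaabbaabaabbaba')
  14 → (14, 'abbaabaabbaba')
  15 → (1, 'abbaabbaaaaaaabbaabaabbaba')
  16 → (21, 'abbaba')
  17 → (25, 'ba')
  18 → (7, 'baaaaaaabbaabaabbaba')
  19 → (16, 'baabaabbaba')
  20 → (3, 'baabbaaaaaaabbaabaabbaba')
  21 → (19, 'baabbaba')
  22 → (23, 'baba')
  23 → (6, 'bbaaaaaaabbaabaabbaba')
  24 → (15, 'bbaabaabbaba')
  25 → (2, 'bbaabbaaaaaaabbaabaabbaba')
  26 → (22, 'bbaba')

[26, 8, 9, 10, 11, 12, 17, 4, 13, 0, 20, 24, 18, 5, 14, 1, 21, 25, 7, 16, 3, 19, 23, 6, 15, 2, 22]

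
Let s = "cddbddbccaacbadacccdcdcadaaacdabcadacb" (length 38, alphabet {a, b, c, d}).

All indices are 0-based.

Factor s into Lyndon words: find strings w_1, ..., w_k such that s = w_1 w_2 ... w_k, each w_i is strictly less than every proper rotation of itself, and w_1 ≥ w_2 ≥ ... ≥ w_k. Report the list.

emit factor 1: 'cdd' (i=0, period=3)
emit factor 2: 'bdd' (i=3, period=3)
emit factor 3: 'bcc' (i=6, period=3)
emit factor 4: 'aacbadacccdcdcad' (i=9, period=16)
emit factor 5: 'aaacdabcadacb' (i=25, period=13)

["cdd", "bdd", "bcc", "aacbadacccdcdcad", "aaacdabcadacb"]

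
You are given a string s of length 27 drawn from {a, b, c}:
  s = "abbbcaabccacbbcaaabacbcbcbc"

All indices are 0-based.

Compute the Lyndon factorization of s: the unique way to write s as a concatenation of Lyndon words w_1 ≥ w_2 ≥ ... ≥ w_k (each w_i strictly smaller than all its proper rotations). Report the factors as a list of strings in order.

emit factor 1: 'abbbc' (i=0, period=5)
emit factor 2: 'aabccacbbc' (i=5, period=10)
emit factor 3: 'aaabacbcbcbc' (i=15, period=12)

["abbbc", "aabccacbbc", "aaabacbcbcbc"]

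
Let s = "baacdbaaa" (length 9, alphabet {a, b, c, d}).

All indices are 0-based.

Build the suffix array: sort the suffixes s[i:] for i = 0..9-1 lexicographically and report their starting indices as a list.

rank→(start, suffix):
  0 → (8, 'a')
  1 → (7, 'aa')
  2 → (6, 'aaa')
  3 → (1, 'aacdbaaa')
  4 → (2, 'acdbaaa')
  5 → (5, 'baaa')
  6 → (0, 'baacdbaaa')
  7 → (3, 'cdbaaa')
  8 → (4, 'dbaaa')

[8, 7, 6, 1, 2, 5, 0, 3, 4]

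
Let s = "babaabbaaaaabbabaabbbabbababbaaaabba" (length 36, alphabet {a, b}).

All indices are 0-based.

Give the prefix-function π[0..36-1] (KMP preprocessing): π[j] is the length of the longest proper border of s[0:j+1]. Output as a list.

[0, 0, 1, 2, 0, 1, 1, 2, 0, 0, 0, 0, 1, 1, 2, 3, 4, 5, 6, 7, 1, 2, 3, 1, 2, 3, 4, 3, 1, 2, 0, 0, 0, 1, 1, 2]

π[0] = 0
j=1 s[j]='a': π[1]=0 (border '')
j=2 s[j]='b': π[2]=1 (border 'b')
j=3 s[j]='a': π[3]=2 (border 'ba')
j=4 s[j]='a': k: 2→0; π[4]=0 (border '')
j=5 s[j]='b': π[5]=1 (border 'b')
j=6 s[j]='b': k: 1→0; π[6]=1 (border 'b')
j=7 s[j]='a': π[7]=2 (border 'ba')
j=8 s[j]='a': k: 2→0; π[8]=0 (border '')
j=9 s[j]='a': π[9]=0 (border '')
j=10 s[j]='a': π[10]=0 (border '')
j=11 s[j]='a': π[11]=0 (border '')
j=12 s[j]='b': π[12]=1 (border 'b')
j=13 s[j]='b': k: 1→0; π[13]=1 (border 'b')
j=14 s[j]='a': π[14]=2 (border 'ba')
j=15 s[j]='b': π[15]=3 (border 'bab')
j=16 s[j]='a': π[16]=4 (border 'baba')
j=17 s[j]='a': π[17]=5 (border 'babaa')
j=18 s[j]='b': π[18]=6 (border 'babaab')
j=19 s[j]='b': π[19]=7 (border 'babaabb')
j=20 s[j]='b': k: 7→1→0; π[20]=1 (border 'b')
j=21 s[j]='a': π[21]=2 (border 'ba')
j=22 s[j]='b': π[22]=3 (border 'bab')
j=23 s[j]='b': k: 3→1→0; π[23]=1 (border 'b')
j=24 s[j]='a': π[24]=2 (border 'ba')
j=25 s[j]='b': π[25]=3 (border 'bab')
j=26 s[j]='a': π[26]=4 (border 'baba')
j=27 s[j]='b': k: 4→2; π[27]=3 (border 'bab')
j=28 s[j]='b': k: 3→1→0; π[28]=1 (border 'b')
j=29 s[j]='a': π[29]=2 (border 'ba')
j=30 s[j]='a': k: 2→0; π[30]=0 (border '')
j=31 s[j]='a': π[31]=0 (border '')
j=32 s[j]='a': π[32]=0 (border '')
j=33 s[j]='b': π[33]=1 (border 'b')
j=34 s[j]='b': k: 1→0; π[34]=1 (border 'b')
j=35 s[j]='a': π[35]=2 (border 'ba')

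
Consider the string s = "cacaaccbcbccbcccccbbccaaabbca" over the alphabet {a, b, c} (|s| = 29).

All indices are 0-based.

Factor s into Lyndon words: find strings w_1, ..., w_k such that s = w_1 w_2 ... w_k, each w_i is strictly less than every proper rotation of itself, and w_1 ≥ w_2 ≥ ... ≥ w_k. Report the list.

["c", "ac", "aaccbcbccbcccccbbcc", "aaabbc", "a"]

emit factor 1: 'c' (i=0, period=1)
emit factor 2: 'ac' (i=1, period=2)
emit factor 3: 'aaccbcbccbcccccbbcc' (i=3, period=19)
emit factor 4: 'aaabbc' (i=22, period=6)
emit factor 5: 'a' (i=28, period=1)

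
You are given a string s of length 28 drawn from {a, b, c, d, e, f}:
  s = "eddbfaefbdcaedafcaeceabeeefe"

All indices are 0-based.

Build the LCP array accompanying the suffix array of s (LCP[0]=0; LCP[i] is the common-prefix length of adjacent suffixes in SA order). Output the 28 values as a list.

[0, 1, 2, 2, 1, 0, 1, 1, 0, 3, 1, 0, 1, 1, 1, 0, 1, 1, 1, 2, 1, 2, 1, 2, 0, 1, 1, 1]

rank | idx | suffix
   0 |  21 | abeeefe
   1 |  17 | aeceabeeefe
   2 |  11 | aedafcaeceabeeefe
   3 |   5 | aefbdcaedafcaeceabeeefe
   4 |  14 | afcaeceabeeefe
   5 |   8 | bdcaedafcaeceabeeefe
   6 |  22 | beeefe
   7 |   3 | bfaefbdcaedafcaeceabeeefe
   8 |  16 | caeceabeeefe
   9 |  10 | caedafcaeceabeeefe
  10 |  19 | ceabeeefe
  11 |  13 | dafcaeceabeeefe
  12 |   2 | dbfaefbdcaedafcaeceabeeefe
  13 |   9 | dcaedafcaeceabeeefe
  14 |   1 | ddbfaefbdcaedafcaeceabeeefe
  15 |  27 | e
  16 |  20 | eabeeefe
  17 |  18 | eceabeeefe
  18 |  12 | edafcaeceabeeefe
  19 |   0 | eddbfaefbdcaedafcaeceabeeefe
  20 |  23 | eeefe
  21 |  24 | eefe
  22 |   6 | efbdcaedafcaeceabeeefe
  23 |  25 | efe
  24 |   4 | faefbdcaedafcaeceabeeefe
  25 |   7 | fbdcaedafcaeceabeeefe
  26 |  15 | fcaeceabeeefe
  27 |  26 | fe

SA = [21, 17, 11, 5, 14, 8, 22, 3, 16, 10, 19, 13, 2, 9, 1, 27, 20, 18, 12, 0, 23, 24, 6, 25, 4, 7, 15, 26]
i: (SA[i-1],SA[i]) lcp shared
  1: (21,17) 1 'a'
  2: (17,11) 2 'ae'
  3: (11,5) 2 'ae'
  4: (5,14) 1 'a'
  5: (14,8) 0 ''
  6: (8,22) 1 'b'
  7: (22,3) 1 'b'
  8: (3,16) 0 ''
  9: (16,10) 3 'cae'
  10: (10,19) 1 'c'
  11: (19,13) 0 ''
  12: (13,2) 1 'd'
  13: (2,9) 1 'd'
  14: (9,1) 1 'd'
  15: (1,27) 0 ''
  16: (27,20) 1 'e'
  17: (20,18) 1 'e'
  18: (18,12) 1 'e'
  19: (12,0) 2 'ed'
  20: (0,23) 1 'e'
  21: (23,24) 2 'ee'
  22: (24,6) 1 'e'
  23: (6,25) 2 'ef'
  24: (25,4) 0 ''
  25: (4,7) 1 'f'
  26: (7,15) 1 'f'
  27: (15,26) 1 'f'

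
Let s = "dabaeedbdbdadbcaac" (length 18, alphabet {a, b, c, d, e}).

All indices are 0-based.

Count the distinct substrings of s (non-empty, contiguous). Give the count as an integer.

153

rank | idx | suffix
   0 |  15 | aac
   1 |   1 | abaeedbdbdadbcaac
   2 |  16 | ac
   3 |  11 | adbcaac
   4 |   3 | aeedbdbdadbcaac
   5 |   2 | baeedbdbdadbcaac
   6 |  13 | bcaac
   7 |   9 | bdadbcaac
   8 |   7 | bdbdadbcaac
   9 |  17 | c
  10 |  14 | caac
  11 |   0 | dabaeedbdbdadbcaac
  12 |  10 | dadbcaac
  13 |  12 | dbcaac
  14 |   8 | dbdadbcaac
  15 |   6 | dbdbdadbcaac
  16 |   5 | edbdbdadbcaac
  17 |   4 | eedbdbdadbcaac

SA = [15, 1, 16, 11, 3, 2, 13, 9, 7, 17, 14, 0, 10, 12, 8, 6, 5, 4]
[i] adj suffixes → lcp
  [1] 15/1 → 1 ('a')
  [2] 1/16 → 1 ('a')
  [3] 16/11 → 1 ('a')
  [4] 11/3 → 1 ('a')
  [5] 3/2 → 0 ('')
  [6] 2/13 → 1 ('b')
  [7] 13/9 → 1 ('b')
  [8] 9/7 → 2 ('bd')
  [9] 7/17 → 0 ('')
  [10] 17/14 → 1 ('c')
  [11] 14/0 → 0 ('')
  [12] 0/10 → 2 ('da')
  [13] 10/12 → 1 ('d')
  [14] 12/8 → 2 ('db')
  [15] 8/6 → 3 ('dbd')
  [16] 6/5 → 0 ('')
  [17] 5/4 → 1 ('e')

n(n+1)/2 = 18·19/2 = 171
Σ LCP = 0 + 1 + 1 + 1 + 1 + 0 + 1 + 1 + 2 + 0 + 1 + 0 + 2 + 1 + 2 + 3 + 0 + 1 = 18
distinct = 171 − 18 = 153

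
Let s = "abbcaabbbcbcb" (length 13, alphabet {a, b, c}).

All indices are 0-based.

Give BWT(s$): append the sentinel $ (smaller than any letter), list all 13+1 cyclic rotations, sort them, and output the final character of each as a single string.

rank  rotation        last
    0  $abbcaabbbcbcb  b
    1  aabbbcbcb$abbc  c
    2  abbbcbcb$abbca  a
    3  abbcaabbbcbcb$  $
    4  b$abbcaabbbcbc  c
    5  bbbcbcb$abbcaa  a
    6  bbcaabbbcbcb$a  a
    7  bbcbcb$abbcaab  b
    8  bcaabbbcbcb$ab  b
    9  bcb$abbcaabbbc  c
   10  bcbcb$abbcaabb  b
   11  caabbbcbcb$abb  b
   12  cb$abbcaabbbcb  b
   13  cbcb$abbcaabbb  b

bca$caabbcbbbb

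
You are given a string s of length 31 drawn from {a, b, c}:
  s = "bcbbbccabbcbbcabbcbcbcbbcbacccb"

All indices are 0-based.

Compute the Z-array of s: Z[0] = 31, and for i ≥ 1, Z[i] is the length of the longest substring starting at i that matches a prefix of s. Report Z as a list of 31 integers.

[31, 0, 1, 1, 2, 0, 0, 0, 1, 4, 0, 1, 2, 0, 0, 1, 3, 0, 3, 0, 4, 0, 1, 3, 0, 1, 0, 0, 0, 0, 1]

Z[0]=31
i=1: i≥r, start 0; Z[1]=0
i=2: i≥r, start 0; Z[2]=1 scan→box=[2,3)
i=3: i≥r, start 0; Z[3]=1 scan→box=[3,4)
i=4: i≥r, start 0; Z[4]=2 scan→box=[4,6)
i=5: min(r-i=1, Z[1]=0)=0; Z[5]=0
i=6: i≥r, start 0; Z[6]=0
i=7: i≥r, start 0; Z[7]=0
i=8: i≥r, start 0; Z[8]=1 scan→box=[8,9)
i=9: i≥r, start 0; Z[9]=4 scan→box=[9,13)
i=10: min(r-i=3, Z[1]=0)=0; Z[10]=0
i=11: min(r-i=2, Z[2]=1)=1; Z[11]=1
i=12: min(r-i=1, Z[3]=1)=1; Z[12]=2 scan→box=[12,14)
i=13: min(r-i=1, Z[1]=0)=0; Z[13]=0
i=14: i≥r, start 0; Z[14]=0
i=15: i≥r, start 0; Z[15]=1 scan→box=[15,16)
i=16: i≥r, start 0; Z[16]=3 scan→box=[16,19)
i=17: min(r-i=2, Z[1]=0)=0; Z[17]=0
i=18: min(r-i=1, Z[2]=1)=1; Z[18]=3 scan→box=[18,21)
i=19: min(r-i=2, Z[1]=0)=0; Z[19]=0
i=20: min(r-i=1, Z[2]=1)=1; Z[20]=4 scan→box=[20,24)
i=21: min(r-i=3, Z[1]=0)=0; Z[21]=0
i=22: min(r-i=2, Z[2]=1)=1; Z[22]=1
i=23: min(r-i=1, Z[3]=1)=1; Z[23]=3 scan→box=[23,26)
i=24: min(r-i=2, Z[1]=0)=0; Z[24]=0
i=25: min(r-i=1, Z[2]=1)=1; Z[25]=1
i=26: i≥r, start 0; Z[26]=0
i=27: i≥r, start 0; Z[27]=0
i=28: i≥r, start 0; Z[28]=0
i=29: i≥r, start 0; Z[29]=0
i=30: i≥r, start 0; Z[30]=1 scan→box=[30,31)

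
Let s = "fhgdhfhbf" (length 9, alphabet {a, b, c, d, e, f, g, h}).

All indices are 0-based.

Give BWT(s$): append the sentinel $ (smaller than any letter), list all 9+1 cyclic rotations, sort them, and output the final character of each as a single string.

rank  rotation    last
    0  $fhgdhfhbf  f
    1  bf$fhgdhfh  h
    2  dhfhbf$fhg  g
    3  f$fhgdhfhb  b
    4  fhbf$fhgdh  h
    5  fhgdhfhbf$  $
    6  gdhfhbf$fh  h
    7  hbf$fhgdhf  f
    8  hfhbf$fhgd  d
    9  hgdhfhbf$f  f

fhgbh$hfdf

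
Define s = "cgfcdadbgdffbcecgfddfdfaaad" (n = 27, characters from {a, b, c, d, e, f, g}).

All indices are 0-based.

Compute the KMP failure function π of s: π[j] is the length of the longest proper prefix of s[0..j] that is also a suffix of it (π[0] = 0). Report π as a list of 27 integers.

[0, 0, 0, 1, 0, 0, 0, 0, 0, 0, 0, 0, 0, 1, 0, 1, 2, 3, 0, 0, 0, 0, 0, 0, 0, 0, 0]

π[0] = 0
j=1 s[j]='g': π[1]=0 (border '')
j=2 s[j]='f': π[2]=0 (border '')
j=3 s[j]='c': π[3]=1 (border 'c')
j=4 s[j]='d': k: 1→0; π[4]=0 (border '')
j=5 s[j]='a': π[5]=0 (border '')
j=6 s[j]='d': π[6]=0 (border '')
j=7 s[j]='b': π[7]=0 (border '')
j=8 s[j]='g': π[8]=0 (border '')
j=9 s[j]='d': π[9]=0 (border '')
j=10 s[j]='f': π[10]=0 (border '')
j=11 s[j]='f': π[11]=0 (border '')
j=12 s[j]='b': π[12]=0 (border '')
j=13 s[j]='c': π[13]=1 (border 'c')
j=14 s[j]='e': k: 1→0; π[14]=0 (border '')
j=15 s[j]='c': π[15]=1 (border 'c')
j=16 s[j]='g': π[16]=2 (border 'cg')
j=17 s[j]='f': π[17]=3 (border 'cgf')
j=18 s[j]='d': k: 3→0; π[18]=0 (border '')
j=19 s[j]='d': π[19]=0 (border '')
j=20 s[j]='f': π[20]=0 (border '')
j=21 s[j]='d': π[21]=0 (border '')
j=22 s[j]='f': π[22]=0 (border '')
j=23 s[j]='a': π[23]=0 (border '')
j=24 s[j]='a': π[24]=0 (border '')
j=25 s[j]='a': π[25]=0 (border '')
j=26 s[j]='d': π[26]=0 (border '')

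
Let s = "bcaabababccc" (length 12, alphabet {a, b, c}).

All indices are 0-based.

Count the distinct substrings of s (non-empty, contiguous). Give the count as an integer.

61

rank | idx | suffix
   0 |   2 | aabababccc
   1 |   3 | abababccc
   2 |   5 | ababccc
   3 |   7 | abccc
   4 |   4 | bababccc
   5 |   6 | babccc
   6 |   0 | bcaabababccc
   7 |   8 | bccc
   8 |  11 | c
   9 |   1 | caabababccc
  10 |  10 | cc
  11 |   9 | ccc

SA = [2, 3, 5, 7, 4, 6, 0, 8, 11, 1, 10, 9]
[i] adj suffixes → lcp
  [1] 2/3 → 1 ('a')
  [2] 3/5 → 4 ('abab')
  [3] 5/7 → 2 ('ab')
  [4] 7/4 → 0 ('')
  [5] 4/6 → 3 ('bab')
  [6] 6/0 → 1 ('b')
  [7] 0/8 → 2 ('bc')
  [8] 8/11 → 0 ('')
  [9] 11/1 → 1 ('c')
  [10] 1/10 → 1 ('c')
  [11] 10/9 → 2 ('cc')

n(n+1)/2 = 12·13/2 = 78
Σ LCP = 0 + 1 + 4 + 2 + 0 + 3 + 1 + 2 + 0 + 1 + 1 + 2 = 17
distinct = 78 − 17 = 61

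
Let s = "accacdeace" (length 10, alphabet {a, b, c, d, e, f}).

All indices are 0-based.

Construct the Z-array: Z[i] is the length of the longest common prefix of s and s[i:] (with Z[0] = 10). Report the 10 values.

Z[0]=10
i=1: i≥r, start 0; Z[1]=0
i=2: i≥r, start 0; Z[2]=0
i=3: i≥r, start 0; Z[3]=2 grow→box=[3,5)
i=4: min(r-i=1, Z[1]=0)=0; Z[4]=0
i=5: i≥r, start 0; Z[5]=0
i=6: i≥r, start 0; Z[6]=0
i=7: i≥r, start 0; Z[7]=2 grow→box=[7,9)
i=8: min(r-i=1, Z[1]=0)=0; Z[8]=0
i=9: i≥r, start 0; Z[9]=0

[10, 0, 0, 2, 0, 0, 0, 2, 0, 0]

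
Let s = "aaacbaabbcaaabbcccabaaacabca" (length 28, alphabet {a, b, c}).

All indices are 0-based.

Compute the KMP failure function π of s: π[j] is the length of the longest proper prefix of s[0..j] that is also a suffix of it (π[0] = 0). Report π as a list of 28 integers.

[0, 1, 2, 0, 0, 1, 2, 0, 0, 0, 1, 2, 3, 0, 0, 0, 0, 0, 1, 0, 1, 2, 3, 4, 1, 0, 0, 1]

π[0] = 0
j=1 s[j]='a': π[1]=1 (border 'a')
j=2 s[j]='a': π[2]=2 (border 'aa')
j=3 s[j]='c': k: 2→1→0; π[3]=0 (border '')
j=4 s[j]='b': π[4]=0 (border '')
j=5 s[j]='a': π[5]=1 (border 'a')
j=6 s[j]='a': π[6]=2 (border 'aa')
j=7 s[j]='b': k: 2→1→0; π[7]=0 (border '')
j=8 s[j]='b': π[8]=0 (border '')
j=9 s[j]='c': π[9]=0 (border '')
j=10 s[j]='a': π[10]=1 (border 'a')
j=11 s[j]='a': π[11]=2 (border 'aa')
j=12 s[j]='a': π[12]=3 (border 'aaa')
j=13 s[j]='b': k: 3→2→1→0; π[13]=0 (border '')
j=14 s[j]='b': π[14]=0 (border '')
j=15 s[j]='c': π[15]=0 (border '')
j=16 s[j]='c': π[16]=0 (border '')
j=17 s[j]='c': π[17]=0 (border '')
j=18 s[j]='a': π[18]=1 (border 'a')
j=19 s[j]='b': k: 1→0; π[19]=0 (border '')
j=20 s[j]='a': π[20]=1 (border 'a')
j=21 s[j]='a': π[21]=2 (border 'aa')
j=22 s[j]='a': π[22]=3 (border 'aaa')
j=23 s[j]='c': π[23]=4 (border 'aaac')
j=24 s[j]='a': k: 4→0; π[24]=1 (border 'a')
j=25 s[j]='b': k: 1→0; π[25]=0 (border '')
j=26 s[j]='c': π[26]=0 (border '')
j=27 s[j]='a': π[27]=1 (border 'a')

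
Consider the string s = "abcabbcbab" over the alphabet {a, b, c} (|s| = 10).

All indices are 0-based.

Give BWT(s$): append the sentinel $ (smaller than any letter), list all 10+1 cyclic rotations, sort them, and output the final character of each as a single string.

bbc$acaabbb

rank  rotation     last
    0  $abcabbcbab  b
    1  ab$abcabbcb  b
    2  abbcbab$abc  c
    3  abcabbcbab$  $
    4  b$abcabbcba  a
    5  bab$abcabbc  c
    6  bbcbab$abca  a
    7  bcabbcbab$a  a
    8  bcbab$abcab  b
    9  cabbcbab$ab  b
   10  cbab$abcabb  b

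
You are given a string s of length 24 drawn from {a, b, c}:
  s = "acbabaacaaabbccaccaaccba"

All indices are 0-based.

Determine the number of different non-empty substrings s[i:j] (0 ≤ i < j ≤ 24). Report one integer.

260

rank | idx | suffix
   0 |  23 | a
   1 |   8 | aaabbccaccaaccba
   2 |   9 | aabbccaccaaccba
   3 |   5 | aacaaabbccaccaaccba
   4 |  18 | aaccba
   5 |   3 | abaacaaabbccaccaaccba
   6 |  10 | abbccaccaaccba
   7 |   6 | acaaabbccaccaaccba
   8 |   0 | acbabaacaaabbccaccaaccba
   9 |  15 | accaaccba
  10 |  19 | accba
  11 |  22 | ba
  12 |   4 | baacaaabbccaccaaccba
  13 |   2 | babaacaaabbccaccaaccba
  14 |  11 | bbccaccaaccba
  15 |  12 | bccaccaaccba
  16 |   7 | caaabbccaccaaccba
  17 |  17 | caaccba
  18 |  14 | caccaaccba
  19 |  21 | cba
  20 |   1 | cbabaacaaabbccaccaaccba
  21 |  16 | ccaaccba
  22 |  13 | ccaccaaccba
  23 |  20 | ccba

SA = [23, 8, 9, 5, 18, 3, 10, 6, 0, 15, 19, 22, 4, 2, 11, 12, 7, 17, 14, 21, 1, 16, 13, 20]
rank  pair      lcp
   1  s[23:],s[8:]  1  'a'
   2  s[8:],s[9:]  2  'aa'
   3  s[9:],s[5:]  2  'aa'
   4  s[5:],s[18:]  3  'aac'
   5  s[18:],s[3:]  1  'a'
   6  s[3:],s[10:]  2  'ab'
   7  s[10:],s[6:]  1  'a'
   8  s[6:],s[0:]  2  'ac'
   9  s[0:],s[15:]  2  'ac'
  10  s[15:],s[19:]  3  'acc'
  11  s[19:],s[22:]  0  ''
  12  s[22:],s[4:]  2  'ba'
  13  s[4:],s[2:]  2  'ba'
  14  s[2:],s[11:]  1  'b'
  15  s[11:],s[12:]  1  'b'
  16  s[12:],s[7:]  0  ''
  17  s[7:],s[17:]  3  'caa'
  18  s[17:],s[14:]  2  'ca'
  19  s[14:],s[21:]  1  'c'
  20  s[21:],s[1:]  3  'cba'
  21  s[1:],s[16:]  1  'c'
  22  s[16:],s[13:]  3  'cca'
  23  s[13:],s[20:]  2  'cc'

n(n+1)/2 = 24·25/2 = 300
Σ LCP = 0 + 1 + 2 + 2 + 3 + 1 + 2 + 1 + 2 + 2 + 3 + 0 + 2 + 2 + 1 + 1 + 0 + 3 + 2 + 1 + 3 + 1 + 3 + 2 = 40
distinct = 300 − 40 = 260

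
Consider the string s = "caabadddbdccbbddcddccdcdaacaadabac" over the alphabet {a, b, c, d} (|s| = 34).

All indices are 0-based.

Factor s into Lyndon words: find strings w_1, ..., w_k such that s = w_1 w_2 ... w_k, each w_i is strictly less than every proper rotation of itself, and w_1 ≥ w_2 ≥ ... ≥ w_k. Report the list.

["c", "aabadddbdccbbddcddccdcdaacaadabac"]

emit factor 1: 'c' (i=0, period=1)
emit factor 2: 'aabadddbdccbbddcddccdcdaacaadabac' (i=1, period=33)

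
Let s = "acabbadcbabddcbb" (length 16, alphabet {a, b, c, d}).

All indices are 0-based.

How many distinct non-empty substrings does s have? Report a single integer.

rank→(start, suffix):
  0 → (2, 'abbadcbabddcbb')
  1 → (9, 'abddcbb')
  2 → (0, 'acabbadcbabddcbb')
  3 → (5, 'adcbabddcbb')
  4 → (15, 'b')
  5 → (8, 'babddcbb')
  6 → (4, 'badcbabddcbb')
  7 → (14, 'bb')
  8 → (3, 'bbadcbabddcbb')
  9 → (10, 'bddcbb')
  10 → (1, 'cabbadcbabddcbb')
  11 → (7, 'cbabddcbb')
  12 → (13, 'cbb')
  13 → (6, 'dcbabddcbb')
  14 → (12, 'dcbb')
  15 → (11, 'ddcbb')

SA = [2, 9, 0, 5, 15, 8, 4, 14, 3, 10, 1, 7, 13, 6, 12, 11]
rank  pair      lcp
   1  s[2:],s[9:]  2  'ab'
   2  s[9:],s[0:]  1  'a'
   3  s[0:],s[5:]  1  'a'
   4  s[5:],s[15:]  0  ''
   5  s[15:],s[8:]  1  'b'
   6  s[8:],s[4:]  2  'ba'
   7  s[4:],s[14:]  1  'b'
   8  s[14:],s[3:]  2  'bb'
   9  s[3:],s[10:]  1  'b'
  10  s[10:],s[1:]  0  ''
  11  s[1:],s[7:]  1  'c'
  12  s[7:],s[13:]  2  'cb'
  13  s[13:],s[6:]  0  ''
  14  s[6:],s[12:]  3  'dcb'
  15  s[12:],s[11:]  1  'd'

n(n+1)/2 = 16·17/2 = 136
Σ LCP = 0 + 2 + 1 + 1 + 0 + 1 + 2 + 1 + 2 + 1 + 0 + 1 + 2 + 0 + 3 + 1 = 18
distinct = 136 − 18 = 118

118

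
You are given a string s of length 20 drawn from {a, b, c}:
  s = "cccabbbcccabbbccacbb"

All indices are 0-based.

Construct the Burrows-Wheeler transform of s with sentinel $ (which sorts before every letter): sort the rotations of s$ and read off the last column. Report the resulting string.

bcccbcaabbbbcccaccbb$

rank  rotation               last
    0  $cccabbbcccabbbccacbb  b
    1  abbbccacbb$cccabbbccc  c
    2  abbbcccabbbccacbb$ccc  c
    3  acbb$cccabbbcccabbbcc  c
    4  b$cccabbbcccabbbccacb  b
    5  bb$cccabbbcccabbbccac  c
    6  bbbccacbb$cccabbbccca  a
    7  bbbcccabbbccacbb$ccca  a
    8  bbccacbb$cccabbbcccab  b
    9  bbcccabbbccacbb$cccab  b
   10  bccacbb$cccabbbcccabb  b
   11  bcccabbbccacbb$cccabb  b
   12  cabbbccacbb$cccabbbcc  c
   13  cabbbcccabbbccacbb$cc  c
   14  cacbb$cccabbbcccabbbc  c
   15  cbb$cccabbbcccabbbcca  a
   16  ccabbbccacbb$cccabbbc  c
   17  ccabbbcccabbbccacbb$c  c
   18  ccacbb$cccabbbcccabbb  b
   19  cccabbbccacbb$cccabbb  b
   20  cccabbbcccabbbccacbb$  $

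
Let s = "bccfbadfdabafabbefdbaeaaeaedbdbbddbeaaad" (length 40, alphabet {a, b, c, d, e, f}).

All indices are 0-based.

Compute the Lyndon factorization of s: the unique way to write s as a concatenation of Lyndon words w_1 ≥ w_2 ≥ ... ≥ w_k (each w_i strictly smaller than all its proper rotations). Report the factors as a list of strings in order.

emit factor 1: 'bccf' (i=0, period=4)
emit factor 2: 'b' (i=4, period=1)
emit factor 3: 'adfd' (i=5, period=4)
emit factor 4: 'abafabbefdbae' (i=9, period=13)
emit factor 5: 'aaeaedbdbbddbe' (i=22, period=14)
emit factor 6: 'aaad' (i=36, period=4)

["bccf", "b", "adfd", "abafabbefdbae", "aaeaedbdbbddbe", "aaad"]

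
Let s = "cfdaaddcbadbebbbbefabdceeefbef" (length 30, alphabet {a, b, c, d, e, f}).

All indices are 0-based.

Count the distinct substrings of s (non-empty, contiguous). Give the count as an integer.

430

rank→(start, suffix):
  0 → (3, 'aaddcbadbebbbbefabdceeefbef')
  1 → (19, 'abdceeefbef')
  2 → (9, 'adbebbbbefabdceeefbef')
  3 → (4, 'addcbadbebbbbefabdceeefbef')
  4 → (8, 'badbebbbbefabdceeefbef')
  5 → (13, 'bbbbefabdceeefbef')
  6 → (14, 'bbbefabdceeefbef')
  7 → (15, 'bbefabdceeefbef')
  8 → (20, 'bdceeefbef')
  9 → (11, 'bebbbbefabdceeefbef')
  10 → (27, 'bef')
  11 → (16, 'befabdceeefbef')
  12 → (7, 'cbadbebbbbefabdceeefbef')
  13 → (22, 'ceeefbef')
  14 → (0, 'cfdaaddcbadbebbbbefabdceeefbef')
  15 → (2, 'daaddcbadbebbbbefabdceeefbef')
  16 → (10, 'dbebbbbefabdceeefbef')
  17 → (6, 'dcbadbebbbbefabdceeefbef')
  18 → (21, 'dceeefbef')
  19 → (5, 'ddcbadbebbbbefabdceeefbef')
  20 → (12, 'ebbbbefabdceeefbef')
  21 → (23, 'eeefbef')
  22 → (24, 'eefbef')
  23 → (28, 'ef')
  24 → (17, 'efabdceeefbef')
  25 → (25, 'efbef')
  26 → (29, 'f')
  27 → (18, 'fabdceeefbef')
  28 → (26, 'fbef')
  29 → (1, 'fdaaddcbadbebbbbefabdceeefbef')

SA = [3, 19, 9, 4, 8, 13, 14, 15, 20, 11, 27, 16, 7, 22, 0, 2, 10, 6, 21, 5, 12, 23, 24, 28, 17, 25, 29, 18, 26, 1]
i: (SA[i-1],SA[i]) lcp shared
  1: (3,19) 1 'a'
  2: (19,9) 1 'a'
  3: (9,4) 2 'ad'
  4: (4,8) 0 ''
  5: (8,13) 1 'b'
  6: (13,14) 3 'bbb'
  7: (14,15) 2 'bb'
  8: (15,20) 1 'b'
  9: (20,11) 1 'b'
  10: (11,27) 2 'be'
  11: (27,16) 3 'bef'
  12: (16,7) 0 ''
  13: (7,22) 1 'c'
  14: (22,0) 1 'c'
  15: (0,2) 0 ''
  16: (2,10) 1 'd'
  17: (10,6) 1 'd'
  18: (6,21) 2 'dc'
  19: (21,5) 1 'd'
  20: (5,12) 0 ''
  21: (12,23) 1 'e'
  22: (23,24) 2 'ee'
  23: (24,28) 1 'e'
  24: (28,17) 2 'ef'
  25: (17,25) 2 'ef'
  26: (25,29) 0 ''
  27: (29,18) 1 'f'
  28: (18,26) 1 'f'
  29: (26,1) 1 'f'

n(n+1)/2 = 30·31/2 = 465
Σ LCP = 0 + 1 + 1 + 2 + 0 + 1 + 3 + 2 + 1 + 1 + 2 + 3 + 0 + 1 + 1 + 0 + 1 + 1 + 2 + 1 + 0 + 1 + 2 + 1 + 2 + 2 + 0 + 1 + 1 + 1 = 35
distinct = 465 − 35 = 430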